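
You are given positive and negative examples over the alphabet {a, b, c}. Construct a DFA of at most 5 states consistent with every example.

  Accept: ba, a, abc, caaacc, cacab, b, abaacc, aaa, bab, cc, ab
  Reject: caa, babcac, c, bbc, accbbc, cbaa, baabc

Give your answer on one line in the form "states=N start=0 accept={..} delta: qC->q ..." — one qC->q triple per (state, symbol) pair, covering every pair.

State merging on the prefix tree: take the shortest (then alphabetical) example prefix whose next move is undefined and point that move at state 0, else 1, else 2, ...; a target is out if some Accept/Reject pair would then sit in one state with the same input left (inseparable). If every existing state is out, open a new one.
a: 0a undefined. 0a->0: ok.
b: 0b undefined. 0b->0: no, abc/c meet in 0 with "c" left. Open state 1: 0b->1.
c: 0c undefined. 0c->0: no, a/caa meet in 0. 0c->1: no, b/c meet in 1. Open state 2: 0c->2.
ba: 1a undefined. 1a->0: no, abc/baabc meet in 1 with "c" left. 1a->1: ok.
bb: 1b undefined. 1b->0: ok.
ca: 2a undefined. 2a->0: no, a/caa meet in 0. 2a->1: no, ba/caa meet in 1. 2a->2: no, cc/babcac meet in 2 with "c" left. Open state 3: 2a->3.
cb: 2b undefined. 2b->0: no, a/cbaa meet in 0. 2b->1: no, ba/cbaa meet in 1. 2b->2: ok.
cc: 2c undefined. 2c->0: ok.
abc: 1c undefined. 1c->0: no, abaacc/c meet in 2. 1c->1: ok.
caa: 3a undefined. 3a->0: no, a/caa meet in 0. 3a->1: no, ba/caa meet in 1. 3a->2: ok.
cac: 3c undefined. 3c->0: no, a/babcac meet in 0. 3c->1: no, ba/babcac meet in 1. 3c->2: ok.
cacab: 3b undefined. 3b->0: ok.
All examples now run through 4 states with every (state, symbol) defined. Accept strings end in {0,1}, Reject strings end in {2}; accept={0,1}.

states=4 start=0 accept={0,1} delta: 0a->0 0b->1 0c->2 1a->1 1b->0 1c->1 2a->3 2b->2 2c->0 3a->2 3b->0 3c->2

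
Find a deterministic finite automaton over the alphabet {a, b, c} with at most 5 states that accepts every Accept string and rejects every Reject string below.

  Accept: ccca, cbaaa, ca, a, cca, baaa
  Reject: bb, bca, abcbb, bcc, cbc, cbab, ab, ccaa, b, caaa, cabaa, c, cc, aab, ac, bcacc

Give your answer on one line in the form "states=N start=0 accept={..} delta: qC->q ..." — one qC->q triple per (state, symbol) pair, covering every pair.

Grow the machine one transition at a time. Run the examples from 0; the earliest place one falls off (shortest prefix, ties alphabetical) gets sent to the lowest-numbered state that keeps every Accept/Reject pair distinguishable — a pair clashes when both reach the same state with identical unread suffix — and to a fresh state only if none does.
a: 0a undefined. 0a->0: ok.
b: 0b undefined. 0b->0: no, ca/bca meet in 0 with "ca" left. Open state 1: 0b->1.
c: 0c undefined. 0c->0: no, ccca/ccaa meet in 0. 0c->1: no, cca/bca meet in 1 with "ca" left. Open state 2: 0c->2.
ba: 1a undefined. 1a->0: ok.
bb: 1b undefined. 1b->0: no, a/bb meet in 0. 1b->1: ok.
bc: 1c undefined. 1c->0: no, a/bca meet in 0. 1c->1: no, a/bca meet in 0. 1c->2: no, ca/bca meet in 2 with "a" left. Open state 3: 1c->3.
ca: 2a undefined. 2a->0: no, ca/caaa meet in 0. 2a->1: no, ca/bb meet in 1. 2a->2: no, ca/caaa meet in 2. 2a->3: ok.
cb: 2b undefined. 2b->0: ok.
cc: 2c undefined. 2c->0: no, cbaaa/ccaa meet in 0. 2c->1: no, ccca/bca meet in 3 with "a" left. 2c->2: ok.
bca: 3a undefined. 3a->0: no, cbaaa/bca meet in 0. 3a->1: no, cbaaa/caaa meet in 0. 3a->2: no, ccca/caaa meet in 3. 3a->3: no, ccca/bca meet in 3. Open state 4: 3a->4.
bcc: 3c undefined. 3c->0: no, cbaaa/bcc meet in 0. 3c->1: ok.
cab: 3b undefined. 3b->0: no, cbaaa/cabaa meet in 0. 3b->1: no, cbaaa/cabaa meet in 0. 3b->2: no, cbaaa/abcbb meet in 0. 3b->3: no, ccca/abcbb meet in 3. 3b->4: ok.
bcac: 4c undefined. 4c->0: ok.
caaa: 4a undefined. 4a->0: no, cbaaa/caaa meet in 0. 4a->1: no, cbaaa/cabaa meet in 0. 4a->2: no, ccca/cabaa meet in 3. 4a->3: no, ccca/caaa meet in 3. 4a->4: ok.
abcbb: 4b undefined. 4b->0: no, cbaaa/abcbb meet in 0. 4b->1: ok.
All examples now run through 5 states with every (state, symbol) defined. Accept strings end in {0,3}, Reject strings end in {1,2,4}; accept={0,3}.

states=5 start=0 accept={0,3} delta: 0a->0 0b->1 0c->2 1a->0 1b->1 1c->3 2a->3 2b->0 2c->2 3a->4 3b->4 3c->1 4a->4 4b->1 4c->0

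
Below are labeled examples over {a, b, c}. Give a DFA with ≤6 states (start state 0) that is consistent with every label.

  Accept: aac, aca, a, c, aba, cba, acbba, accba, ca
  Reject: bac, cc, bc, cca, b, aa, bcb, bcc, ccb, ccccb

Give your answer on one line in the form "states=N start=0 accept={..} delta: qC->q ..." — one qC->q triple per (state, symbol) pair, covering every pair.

states=5 start=0 accept={1,3} delta: 0a->1 0b->2 0c->3 1a->0 1b->0 1c->0 2a->1 2b->0 2c->2 3a->1 3b->0 3c->4 4a->0 4b->0 4c->0

State merging on the prefix tree: take the shortest (then alphabetical) example prefix whose next move is undefined and point that move at state 0, else 1, else 2, ...; a target is out if some Accept/Reject pair would then sit in one state with the same input left (inseparable). If every existing state is out, open a new one.
a: 0a undefined. 0a->0: no, a/aa meet in 0. Open state 1: 0a->1.
b: 0b undefined. 0b->0: no, c/bc meet in 0 with "c" left. 0b->1: no, aac/bac meet in 1 with "ac" left. Open state 2: 0b->2.
c: 0c undefined. 0c->0: no, a/cca meet in 1. 0c->1: no, aca/cca meet in 1 with "ca" left. 0c->2: no, c/b meet in 2. Open state 3: 0c->3.
aa: 1a undefined. 1a->0: ok.
ab: 1b undefined. 1b->0: ok.
ac: 1c undefined. 1c->0: ok.
ba: 2a undefined. 2a->0: no, aac/bac meet in 3. 2a->1: ok.
bc: 2c undefined. 2c->0: no, aac/bcc meet in 3. 2c->1: no, aca/bc meet in 1. 2c->2: ok.
ca: 3a undefined. 3a->0: no, ca/bac meet in 0. 3a->1: ok.
cb: 3b undefined. 3b->0: ok.
cc: 3c undefined. 3c->0: no, aca/cca meet in 1. 3c->1: no, aca/cc meet in 1. 3c->2: no, aca/cca meet in 1. 3c->3: no, aac/cc meet in 3. Open state 4: 3c->4.
bcb: 2b undefined. 2b->0: ok.
cca: 4a undefined. 4a->0: ok.
ccb: 4b undefined. 4b->0: ok.
ccc: 4c undefined. 4c->0: ok.
All examples now run through 5 states with every (state, symbol) defined. Accept strings end in {1,3}, Reject strings end in {0,2,4}; accept={1,3}.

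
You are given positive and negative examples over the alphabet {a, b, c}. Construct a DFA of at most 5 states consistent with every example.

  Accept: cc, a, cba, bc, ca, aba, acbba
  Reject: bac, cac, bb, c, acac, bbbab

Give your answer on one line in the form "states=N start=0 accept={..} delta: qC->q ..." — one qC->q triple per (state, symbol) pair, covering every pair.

states=2 start=0 accept={0} delta: 0a->0 0b->1 0c->1 1a->0 1b->1 1c->0

Fold the examples into a partial DFA from state 0: repeatedly fix the first undefined (state, symbol) met by the shortest-then-alphabetical prefix, trying targets in increasing order and rejecting any under which an Accept and a Reject string meet in one state with the same remainder; add a state when all current targets are rejected. Accepting states are where Accept strings end.
a: 0a undefined. 0a->0: ok.
b: 0b undefined. 0b->0: no, a/bb meet in 0. Open state 1: 0b->1.
c: 0c undefined. 0c->0: no, cc/cac meet in 0. 0c->1: ok.
ba: 1a undefined. 1a->0: ok.
bb: 1b undefined. 1b->0: no, a/bb meet in 0. 1b->1: ok.
bc: 1c undefined. 1c->0: ok.
All examples now run through 2 states with every (state, symbol) defined. Accept strings end in {0}, Reject strings end in {1}; accept={0}.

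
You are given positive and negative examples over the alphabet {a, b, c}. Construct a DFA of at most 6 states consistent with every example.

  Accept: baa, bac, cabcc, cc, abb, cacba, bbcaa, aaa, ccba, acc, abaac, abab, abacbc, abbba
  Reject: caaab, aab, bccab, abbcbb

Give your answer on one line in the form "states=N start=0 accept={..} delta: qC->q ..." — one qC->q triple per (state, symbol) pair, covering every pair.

states=3 start=0 accept={0,2} delta: 0a->0 0b->1 0c->0 1a->2 1b->2 1c->0 2a->0 2b->0 2c->2

Grow the machine one transition at a time. Run the examples from 0; the earliest place one falls off (shortest prefix, ties alphabetical) gets sent to the lowest-numbered state that keeps every Accept/Reject pair distinguishable — a pair clashes when both reach the same state with identical unread suffix — and to a fresh state only if none does.
a: 0a undefined. 0a->0: ok.
b: 0b undefined. 0b->0: no, baa/aab meet in 0. Open state 1: 0b->1.
c: 0c undefined. 0c->0: ok.
ba: 1a undefined. 1a->0: no, abab/caaab meet in 1. 1a->1: no, baa/caaab meet in 1. Open state 2: 1a->2.
bb: 1b undefined. 1b->0: no, cc/abbcbb meet in 0. 1b->1: no, abb/caaab meet in 1. 1b->2: ok.
bc: 1c undefined. 1c->0: ok.
baa: 2a undefined. 2a->0: ok.
bac: 2c undefined. 2c->0: no, abb/abbcbb meet in 2. 2c->1: no, bac/caaab meet in 1. 2c->2: ok.
abab: 2b undefined. 2b->0: ok.
All examples now run through 3 states with every (state, symbol) defined. Accept strings end in {0,2}, Reject strings end in {1}; accept={0,2}.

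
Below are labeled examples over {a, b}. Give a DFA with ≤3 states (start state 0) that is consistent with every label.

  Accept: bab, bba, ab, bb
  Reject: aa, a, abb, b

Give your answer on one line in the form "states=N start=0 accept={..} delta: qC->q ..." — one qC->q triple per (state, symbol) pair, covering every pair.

states=3 start=0 accept={2} delta: 0a->1 0b->1 1a->1 1b->2 2a->2 2b->0

State merging on the prefix tree: take the shortest (then alphabetical) example prefix whose next move is undefined and point that move at state 0, else 1, else 2, ...; a target is out if some Accept/Reject pair would then sit in one state with the same input left (inseparable). If every existing state is out, open a new one.
a: 0a undefined. 0a->0: no, ab/b meet in 0 with "b" left. Open state 1: 0a->1.
b: 0b undefined. 0b->0: no, bba/a meet in 1. 0b->1: ok.
aa: 1a undefined. 1a->0: no, bab/a meet in 1. 1a->1: ok.
ab: 1b undefined. 1b->0: no, bba/aa meet in 1. 1b->1: no, bab/aa meet in 1. Open state 2: 1b->2.
abb: 2b undefined. 2b->0: ok.
bba: 2a undefined. 2a->0: no, bba/abb meet in 0. 2a->1: no, bba/aa meet in 1. 2a->2: ok.
All examples now run through 3 states with every (state, symbol) defined. Accept strings end in {2}, Reject strings end in {0,1}; accept={2}.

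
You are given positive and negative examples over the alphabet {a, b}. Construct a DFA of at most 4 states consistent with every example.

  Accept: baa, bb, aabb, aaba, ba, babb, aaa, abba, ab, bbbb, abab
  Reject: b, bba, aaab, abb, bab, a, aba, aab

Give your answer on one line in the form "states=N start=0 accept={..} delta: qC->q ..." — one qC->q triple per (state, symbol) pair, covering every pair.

states=3 start=0 accept={0,2} delta: 0a->1 0b->1 1a->2 1b->0 2a->0 2b->1

Grow the machine one transition at a time. Run the examples from 0; the earliest place one falls off (shortest prefix, ties alphabetical) gets sent to the lowest-numbered state that keeps every Accept/Reject pair distinguishable — a pair clashes when both reach the same state with identical unread suffix — and to a fresh state only if none does.
a: 0a undefined. 0a->0: no, bb/abb meet in 0 with "bb" left. Open state 1: 0a->1.
b: 0b undefined. 0b->0: no, bb/b meet in 0. 0b->1: ok.
aa: 1a undefined. 1a->0: no, baa/b meet in 1. 1a->1: no, baa/b meet in 1. Open state 2: 1a->2.
ab: 1b undefined. 1b->0: ok.
aaa: 2a undefined. 2a->0: ok.
aab: 2b undefined. 2b->0: no, baa/bab meet in 0. 2b->1: ok.
All examples now run through 3 states with every (state, symbol) defined. Accept strings end in {0,2}, Reject strings end in {1}; accept={0,2}.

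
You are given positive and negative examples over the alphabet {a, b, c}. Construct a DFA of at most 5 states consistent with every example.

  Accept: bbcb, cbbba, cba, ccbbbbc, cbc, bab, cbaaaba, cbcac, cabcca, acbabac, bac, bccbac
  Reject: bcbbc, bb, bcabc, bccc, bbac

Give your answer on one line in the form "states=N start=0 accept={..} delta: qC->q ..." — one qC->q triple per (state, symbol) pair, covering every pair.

states=5 start=0 accept={0,1,3} delta: 0a->0 0b->1 0c->0 1a->0 1b->2 1c->3 2a->2 2b->0 2c->2 3a->1 3b->1 3c->4 4a->0 4b->0 4c->2

Grow the machine one transition at a time. Run the examples from 0; the earliest place one falls off (shortest prefix, ties alphabetical) gets sent to the lowest-numbered state that keeps every Accept/Reject pair distinguishable — a pair clashes when both reach the same state with identical unread suffix — and to a fresh state only if none does.
a: 0a undefined. 0a->0: ok.
b: 0b undefined. 0b->0: no, bab/bb meet in 0. Open state 1: 0b->1.
c: 0c undefined. 0c->0: ok.
ba: 1a undefined. 1a->0: ok.
bb: 1b undefined. 1b->0: no, cbbba/bb meet in 0. 1b->1: no, cbbba/bbac meet in 0. Open state 2: 1b->2.
bc: 1c undefined. 1c->0: no, cba/bcabc meet in 0. 1c->1: no, cbc/bcabc meet in 1. 1c->2: no, ccbbbbc/bcbbc meet in 2 with "bbc" left. Open state 3: 1c->3.
bba: 2a undefined. 2a->0: no, cba/bbac meet in 0. 2a->1: no, cbc/bbac meet in 3. 2a->2: ok.
bbc: 2c undefined. 2c->0: no, cba/bbac meet in 0. 2c->1: no, bbcb/bb meet in 2. 2c->2: ok.
bca: 3a undefined. 3a->0: no, cbc/bcabc meet in 3. 3a->1: ok.
bcb: 3b undefined. 3b->0: no, cbc/bcbbc meet in 3. 3b->1: ok.
bcc: 3c undefined. 3c->0: no, cba/bccc meet in 0. 3c->1: no, cbc/bccc meet in 3. 3c->2: no, cabcca/bcbbc meet in 2. 3c->3: no, cbc/bccc meet in 3. Open state 4: 3c->4.
bbcb: 2b undefined. 2b->0: ok.
bccb: 4b undefined. 4b->0: ok.
bccc: 4c undefined. 4c->0: no, bbcb/bccc meet in 0. 4c->1: no, bab/bccc meet in 1. 4c->2: ok.
cabcca: 4a undefined. 4a->0: ok.
All examples now run through 5 states with every (state, symbol) defined. Accept strings end in {0,1,3}, Reject strings end in {2}; accept={0,1,3}.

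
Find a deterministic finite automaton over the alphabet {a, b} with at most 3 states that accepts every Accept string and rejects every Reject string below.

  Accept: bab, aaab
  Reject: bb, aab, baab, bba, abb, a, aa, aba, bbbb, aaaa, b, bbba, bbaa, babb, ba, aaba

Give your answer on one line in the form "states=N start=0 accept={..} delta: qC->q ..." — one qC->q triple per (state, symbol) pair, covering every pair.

Fold the examples into a partial DFA from state 0: repeatedly fix the first undefined (state, symbol) met by the shortest-then-alphabetical prefix, trying targets in increasing order and rejecting any under which an Accept and a Reject string meet in one state with the same remainder; add a state when all current targets are rejected. Accepting states are where Accept strings end.
a: 0a undefined. 0a->0: no, aaab/aab meet in 0 with "b" left. Open state 1: 0a->1.
b: 0b undefined. 0b->0: ok.
aa: 1a undefined. 1a->0: ok.
ab: 1b undefined. 1b->0: no, bab/bb meet in 0. 1b->1: no, bab/bba meet in 1. Open state 2: 1b->2.
aba: 2a undefined. 2a->0: ok.
abb: 2b undefined. 2b->0: ok.
All examples now run through 3 states with every (state, symbol) defined. Accept strings end in {2}, Reject strings end in {0,1}; accept={2}.

states=3 start=0 accept={2} delta: 0a->1 0b->0 1a->0 1b->2 2a->0 2b->0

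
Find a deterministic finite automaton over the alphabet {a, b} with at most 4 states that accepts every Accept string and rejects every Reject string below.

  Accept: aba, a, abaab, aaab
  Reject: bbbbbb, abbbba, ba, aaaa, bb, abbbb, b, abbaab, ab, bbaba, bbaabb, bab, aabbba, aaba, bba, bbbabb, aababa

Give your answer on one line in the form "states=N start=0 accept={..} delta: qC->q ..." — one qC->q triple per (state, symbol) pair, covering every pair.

Grow the machine one transition at a time. Run the examples from 0; the earliest place one falls off (shortest prefix, ties alphabetical) gets sent to the lowest-numbered state that keeps every Accept/Reject pair distinguishable — a pair clashes when both reach the same state with identical unread suffix — and to a fresh state only if none does.
a: 0a undefined. 0a->0: no, aba/ba meet in 0 with "ba" left. Open state 1: 0a->1.
b: 0b undefined. 0b->0: no, aba/bbaba meet in 1 with "ba" left. 0b->1: no, aba/bba meet in 1 with "ba" left. Open state 2: 0b->2.
aa: 1a undefined. 1a->0: no, aaab/ab meet in 1 with "b" left. 1a->1: no, aba/aaba meet in 1 with "ba" left. 1a->2: no, aaab/bab meet in 2 with "ab" left. Open state 3: 1a->3.
ab: 1b undefined. 1b->0: ok.
ba: 2a undefined. 2a->0: ok.
bb: 2b undefined. 2b->0: no, aba/bbaba meet in 1. 2b->1: no, aba/abbbba meet in 1. 2b->2: ok.
aaa: 3a undefined. 3a->0: no, aba/aaaa meet in 1. 3a->1: no, aaab/abbbba meet in 0. 3a->2: no, aaab/bbbbbb meet in 2. 3a->3: ok.
aab: 3b undefined. 3b->0: no, aba/aaba meet in 1. 3b->1: ok.
All examples now run through 4 states with every (state, symbol) defined. Accept strings end in {1}, Reject strings end in {0,2,3}; accept={1}.

states=4 start=0 accept={1} delta: 0a->1 0b->2 1a->3 1b->0 2a->0 2b->2 3a->3 3b->1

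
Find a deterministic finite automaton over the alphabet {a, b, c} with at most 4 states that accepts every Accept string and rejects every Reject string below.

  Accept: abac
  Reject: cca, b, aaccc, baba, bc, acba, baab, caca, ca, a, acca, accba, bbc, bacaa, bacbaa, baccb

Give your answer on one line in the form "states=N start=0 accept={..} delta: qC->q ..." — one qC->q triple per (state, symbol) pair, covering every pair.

Grow the machine one transition at a time. Run the examples from 0; the earliest place one falls off (shortest prefix, ties alphabetical) gets sent to the lowest-numbered state that keeps every Accept/Reject pair distinguishable — a pair clashes when both reach the same state with identical unread suffix — and to a fresh state only if none does.
a: 0a undefined. 0a->0: ok.
b: 0b undefined. 0b->0: no, abac/bc meet in 0 with "c" left. Open state 1: 0b->1.
c: 0c undefined. 0c->0: ok.
ba: 1a undefined. 1a->0: no, abac/cca meet in 0. 1a->1: no, abac/bc meet in 1 with "c" left. Open state 2: 1a->2.
bb: 1b undefined. 1b->0: ok.
bc: 1c undefined. 1c->0: ok.
baa: 2a undefined. 2a->0: ok.
bab: 2b undefined. 2b->0: ok.
bac: 2c undefined. 2c->0: no, abac/cca meet in 0. 2c->1: no, abac/b meet in 1. 2c->2: no, abac/acba meet in 2. Open state 3: 2c->3.
baca: 3a undefined. 3a->0: ok.
bacb: 3b undefined. 3b->0: ok.
bacc: 3c undefined. 3c->0: ok.
All examples now run through 4 states with every (state, symbol) defined. Accept strings end in {3}, Reject strings end in {0,1,2}; accept={3}.

states=4 start=0 accept={3} delta: 0a->0 0b->1 0c->0 1a->2 1b->0 1c->0 2a->0 2b->0 2c->3 3a->0 3b->0 3c->0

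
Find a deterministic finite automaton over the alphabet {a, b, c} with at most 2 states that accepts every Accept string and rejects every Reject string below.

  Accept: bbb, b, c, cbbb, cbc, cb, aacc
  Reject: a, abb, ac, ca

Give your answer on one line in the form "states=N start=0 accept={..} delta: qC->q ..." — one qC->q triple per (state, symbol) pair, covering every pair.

states=2 start=0 accept={0} delta: 0a->1 0b->0 0c->0 1a->0 1b->1 1c->1

Grow the machine one transition at a time. Run the examples from 0; the earliest place one falls off (shortest prefix, ties alphabetical) gets sent to the lowest-numbered state that keeps every Accept/Reject pair distinguishable — a pair clashes when both reach the same state with identical unread suffix — and to a fresh state only if none does.
a: 0a undefined. 0a->0: no, c/ac meet in 0 with "c" left. Open state 1: 0a->1.
b: 0b undefined. 0b->0: ok.
c: 0c undefined. 0c->0: ok.
aa: 1a undefined. 1a->0: ok.
ab: 1b undefined. 1b->0: no, bbb/abb meet in 0. 1b->1: ok.
ac: 1c undefined. 1c->0: no, bbb/ac meet in 0. 1c->1: ok.
All examples now run through 2 states with every (state, symbol) defined. Accept strings end in {0}, Reject strings end in {1}; accept={0}.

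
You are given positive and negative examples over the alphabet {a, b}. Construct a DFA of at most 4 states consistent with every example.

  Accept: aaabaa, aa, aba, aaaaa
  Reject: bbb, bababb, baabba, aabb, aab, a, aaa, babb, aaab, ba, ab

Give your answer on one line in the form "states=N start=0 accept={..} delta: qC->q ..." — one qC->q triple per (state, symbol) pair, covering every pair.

State merging on the prefix tree: take the shortest (then alphabetical) example prefix whose next move is undefined and point that move at state 0, else 1, else 2, ...; a target is out if some Accept/Reject pair would then sit in one state with the same input left (inseparable). If every existing state is out, open a new one.
a: 0a undefined. 0a->0: no, aa/a meet in 0. Open state 1: 0a->1.
b: 0b undefined. 0b->0: ok.
aa: 1a undefined. 1a->0: no, aa/bbb meet in 0. 1a->1: no, aa/a meet in 1. Open state 2: 1a->2.
ab: 1b undefined. 1b->0: no, aba/a meet in 1. 1b->1: ok.
aaa: 2a undefined. 2a->0: ok.
aab: 2b undefined. 2b->0: ok.
All examples now run through 3 states with every (state, symbol) defined. Accept strings end in {2}, Reject strings end in {0,1}; accept={2}.

states=3 start=0 accept={2} delta: 0a->1 0b->0 1a->2 1b->1 2a->0 2b->0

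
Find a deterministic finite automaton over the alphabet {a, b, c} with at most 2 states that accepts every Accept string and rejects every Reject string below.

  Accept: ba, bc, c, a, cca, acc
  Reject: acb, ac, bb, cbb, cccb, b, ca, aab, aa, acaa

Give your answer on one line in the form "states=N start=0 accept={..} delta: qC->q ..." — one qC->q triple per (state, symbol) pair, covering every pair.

states=2 start=0 accept={1} delta: 0a->1 0b->0 0c->1 1a->0 1b->0 1c->0

Fold the examples into a partial DFA from state 0: repeatedly fix the first undefined (state, symbol) met by the shortest-then-alphabetical prefix, trying targets in increasing order and rejecting any under which an Accept and a Reject string meet in one state with the same remainder; add a state when all current targets are rejected. Accepting states are where Accept strings end.
a: 0a undefined. 0a->0: no, c/ac meet in 0 with "c" left. Open state 1: 0a->1.
b: 0b undefined. 0b->0: ok.
c: 0c undefined. 0c->0: no, ba/ca meet in 1. 0c->1: ok.
aa: 1a undefined. 1a->0: ok.
ac: 1c undefined. 1c->0: ok.
cb: 1b undefined. 1b->0: ok.
All examples now run through 2 states with every (state, symbol) defined. Accept strings end in {1}, Reject strings end in {0}; accept={1}.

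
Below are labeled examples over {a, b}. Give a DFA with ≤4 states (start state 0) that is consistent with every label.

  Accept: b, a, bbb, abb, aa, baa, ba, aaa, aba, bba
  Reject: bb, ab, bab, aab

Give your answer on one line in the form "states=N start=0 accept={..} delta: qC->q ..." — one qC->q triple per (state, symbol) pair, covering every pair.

Fold the examples into a partial DFA from state 0: repeatedly fix the first undefined (state, symbol) met by the shortest-then-alphabetical prefix, trying targets in increasing order and rejecting any under which an Accept and a Reject string meet in one state with the same remainder; add a state when all current targets are rejected. Accepting states are where Accept strings end.
a: 0a undefined. 0a->0: no, b/ab meet in 0 with "b" left. Open state 1: 0a->1.
b: 0b undefined. 0b->0: no, b/bb meet in 0. 0b->1: ok.
aa: 1a undefined. 1a->0: no, b/bab meet in 1. 1a->1: ok.
ab: 1b undefined. 1b->0: ok.
All examples now run through 2 states with every (state, symbol) defined. Accept strings end in {1}, Reject strings end in {0}; accept={1}.

states=2 start=0 accept={1} delta: 0a->1 0b->1 1a->1 1b->0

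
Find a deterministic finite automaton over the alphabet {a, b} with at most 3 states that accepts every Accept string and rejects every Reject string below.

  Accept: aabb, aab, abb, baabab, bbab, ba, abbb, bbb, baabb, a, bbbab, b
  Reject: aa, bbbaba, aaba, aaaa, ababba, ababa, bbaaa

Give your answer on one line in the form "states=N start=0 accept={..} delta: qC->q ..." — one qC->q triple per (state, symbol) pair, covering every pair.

Fold the examples into a partial DFA from state 0: repeatedly fix the first undefined (state, symbol) met by the shortest-then-alphabetical prefix, trying targets in increasing order and rejecting any under which an Accept and a Reject string meet in one state with the same remainder; add a state when all current targets are rejected. Accepting states are where Accept strings end.
a: 0a undefined. 0a->0: no, ba/aaba meet in 0 with "ba" left. Open state 1: 0a->1.
b: 0b undefined. 0b->0: ok.
aa: 1a undefined. 1a->0: no, aabb/aa meet in 0. 1a->1: no, ba/aa meet in 1. Open state 2: 1a->2.
ab: 1b undefined. 1b->0: no, ba/bbbaba meet in 1. 1b->1: ok.
aaa: 2a undefined. 2a->0: no, abb/aaaa meet in 1. 2a->1: no, abb/bbaaa meet in 1. 2a->2: ok.
aab: 2b undefined. 2b->0: no, abb/aaba meet in 1. 2b->1: ok.
All examples now run through 3 states with every (state, symbol) defined. Accept strings end in {0,1}, Reject strings end in {2}; accept={0,1}.

states=3 start=0 accept={0,1} delta: 0a->1 0b->0 1a->2 1b->1 2a->2 2b->1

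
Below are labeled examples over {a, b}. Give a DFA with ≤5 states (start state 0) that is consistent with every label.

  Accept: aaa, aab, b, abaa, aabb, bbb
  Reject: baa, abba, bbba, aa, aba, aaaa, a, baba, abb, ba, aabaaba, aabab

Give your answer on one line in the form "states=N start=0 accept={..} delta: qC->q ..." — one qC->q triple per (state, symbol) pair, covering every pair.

states=3 start=0 accept={0} delta: 0a->1 0b->0 1a->2 1b->1 2a->0 2b->0

State merging on the prefix tree: take the shortest (then alphabetical) example prefix whose next move is undefined and point that move at state 0, else 1, else 2, ...; a target is out if some Accept/Reject pair would then sit in one state with the same input left (inseparable). If every existing state is out, open a new one.
a: 0a undefined. 0a->0: no, aaa/aa meet in 0. Open state 1: 0a->1.
b: 0b undefined. 0b->0: ok.
aa: 1a undefined. 1a->0: no, aaa/bbba meet in 1. 1a->1: no, aaa/baa meet in 1. Open state 2: 1a->2.
ab: 1b undefined. 1b->0: no, b/abb meet in 0. 1b->1: ok.
aaa: 2a undefined. 2a->0: ok.
aab: 2b undefined. 2b->0: ok.
All examples now run through 3 states with every (state, symbol) defined. Accept strings end in {0}, Reject strings end in {1,2}; accept={0}.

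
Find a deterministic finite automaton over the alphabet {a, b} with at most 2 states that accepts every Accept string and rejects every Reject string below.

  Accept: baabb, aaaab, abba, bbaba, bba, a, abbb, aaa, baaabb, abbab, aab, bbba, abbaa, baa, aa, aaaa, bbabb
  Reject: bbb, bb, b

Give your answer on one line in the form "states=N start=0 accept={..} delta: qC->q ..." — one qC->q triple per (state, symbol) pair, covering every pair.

Grow the machine one transition at a time. Run the examples from 0; the earliest place one falls off (shortest prefix, ties alphabetical) gets sent to the lowest-numbered state that keeps every Accept/Reject pair distinguishable — a pair clashes when both reach the same state with identical unread suffix — and to a fresh state only if none does.
a: 0a undefined. 0a->0: no, aaaab/b meet in 0 with "b" left. Open state 1: 0a->1.
b: 0b undefined. 0b->0: ok.
aa: 1a undefined. 1a->0: no, baabb/bbb meet in 0. 1a->1: ok.
ab: 1b undefined. 1b->0: no, baabb/bbb meet in 0. 1b->1: ok.
All examples now run through 2 states with every (state, symbol) defined. Accept strings end in {1}, Reject strings end in {0}; accept={1}.

states=2 start=0 accept={1} delta: 0a->1 0b->0 1a->1 1b->1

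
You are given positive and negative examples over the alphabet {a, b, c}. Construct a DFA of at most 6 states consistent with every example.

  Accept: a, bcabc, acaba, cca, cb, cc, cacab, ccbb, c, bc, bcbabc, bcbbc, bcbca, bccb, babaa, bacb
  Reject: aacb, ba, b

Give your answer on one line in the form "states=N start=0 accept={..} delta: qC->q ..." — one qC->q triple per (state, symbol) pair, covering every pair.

states=4 start=0 accept={0,1,3} delta: 0a->1 0b->2 0c->1 1a->1 1b->0 1c->0 2a->2 2b->0 2c->3 3a->0 3b->0 3c->1

State merging on the prefix tree: take the shortest (then alphabetical) example prefix whose next move is undefined and point that move at state 0, else 1, else 2, ...; a target is out if some Accept/Reject pair would then sit in one state with the same input left (inseparable). If every existing state is out, open a new one.
a: 0a undefined. 0a->0: no, cb/aacb meet in 0 with "cb" left. Open state 1: 0a->1.
b: 0b undefined. 0b->0: no, a/ba meet in 1. 0b->1: no, a/b meet in 1. Open state 2: 0b->2.
c: 0c undefined. 0c->0: no, cb/b meet in 2. 0c->1: ok.
aa: 1a undefined. 1a->0: no, cb/aacb meet in 1 with "b" left. 1a->1: ok.
ac: 1c undefined. 1c->0: ok.
ba: 2a undefined. 2a->0: no, cc/ba meet in 0. 2a->1: no, a/ba meet in 1. 2a->2: ok.
bc: 2c undefined. 2c->0: no, bacb/aacb meet in 2. 2c->1: no, bccb/aacb meet in 2. 2c->2: no, bc/aacb meet in 2. Open state 3: 2c->3.
cb: 1b undefined. 1b->0: ok.
bab: 2b undefined. 2b->0: ok.
bca: 3a undefined. 3a->0: ok.
bcb: 3b undefined. 3b->0: ok.
bcc: 3c undefined. 3c->0: no, bccb/aacb meet in 2. 3c->1: ok.
All examples now run through 4 states with every (state, symbol) defined. Accept strings end in {0,1,3}, Reject strings end in {2}; accept={0,1,3}.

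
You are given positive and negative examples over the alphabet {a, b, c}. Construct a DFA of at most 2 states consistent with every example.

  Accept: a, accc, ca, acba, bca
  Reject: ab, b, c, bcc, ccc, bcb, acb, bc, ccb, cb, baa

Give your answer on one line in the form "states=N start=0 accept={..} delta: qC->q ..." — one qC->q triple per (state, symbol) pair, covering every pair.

states=2 start=0 accept={1} delta: 0a->1 0b->0 0c->0 1a->0 1b->0 1c->1

State merging on the prefix tree: take the shortest (then alphabetical) example prefix whose next move is undefined and point that move at state 0, else 1, else 2, ...; a target is out if some Accept/Reject pair would then sit in one state with the same input left (inseparable). If every existing state is out, open a new one.
a: 0a undefined. 0a->0: no, accc/ccc meet in 0 with "ccc" left. Open state 1: 0a->1.
b: 0b undefined. 0b->0: ok.
c: 0c undefined. 0c->0: ok.
ab: 1b undefined. 1b->0: ok.
ac: 1c undefined. 1c->0: no, accc/ab meet in 0. 1c->1: ok.
baa: 1a undefined. 1a->0: ok.
All examples now run through 2 states with every (state, symbol) defined. Accept strings end in {1}, Reject strings end in {0}; accept={1}.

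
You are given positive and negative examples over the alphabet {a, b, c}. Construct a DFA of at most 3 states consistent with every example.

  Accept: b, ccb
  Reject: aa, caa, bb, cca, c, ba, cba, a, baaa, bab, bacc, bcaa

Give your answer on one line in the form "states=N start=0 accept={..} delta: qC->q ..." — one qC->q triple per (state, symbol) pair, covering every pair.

states=3 start=0 accept={1} delta: 0a->0 0b->1 0c->0 1a->2 1b->0 1c->0 2a->0 2b->0 2c->0

State merging on the prefix tree: take the shortest (then alphabetical) example prefix whose next move is undefined and point that move at state 0, else 1, else 2, ...; a target is out if some Accept/Reject pair would then sit in one state with the same input left (inseparable). If every existing state is out, open a new one.
a: 0a undefined. 0a->0: ok.
b: 0b undefined. 0b->0: no, b/aa meet in 0. Open state 1: 0b->1.
c: 0c undefined. 0c->0: ok.
ba: 1a undefined. 1a->0: no, b/bab meet in 1. 1a->1: no, b/ba meet in 1. Open state 2: 1a->2.
bb: 1b undefined. 1b->0: ok.
bc: 1c undefined. 1c->0: ok.
baa: 2a undefined. 2a->0: ok.
bab: 2b undefined. 2b->0: ok.
bac: 2c undefined. 2c->0: ok.
All examples now run through 3 states with every (state, symbol) defined. Accept strings end in {1}, Reject strings end in {0,2}; accept={1}.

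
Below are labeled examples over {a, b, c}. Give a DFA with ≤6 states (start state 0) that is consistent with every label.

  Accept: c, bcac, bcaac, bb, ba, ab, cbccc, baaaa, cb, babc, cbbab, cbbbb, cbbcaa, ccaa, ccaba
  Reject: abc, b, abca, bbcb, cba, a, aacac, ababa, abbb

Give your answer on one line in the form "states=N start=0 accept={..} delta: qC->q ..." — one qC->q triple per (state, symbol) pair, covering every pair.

Fold the examples into a partial DFA from state 0: repeatedly fix the first undefined (state, symbol) met by the shortest-then-alphabetical prefix, trying targets in increasing order and rejecting any under which an Accept and a Reject string meet in one state with the same remainder; add a state when all current targets are rejected. Accepting states are where Accept strings end.
a: 0a undefined. 0a->0: no, ab/b meet in 0 with "b" left. Open state 1: 0a->1.
b: 0b undefined. 0b->0: no, bb/b meet in 0. 0b->1: ok.
c: 0c undefined. 0c->0: no, ba/cba meet in 1 with "a" left. 0c->1: no, c/b meet in 1. Open state 2: 0c->2.
aa: 1a undefined. 1a->0: no, baaaa/b meet in 1. 1a->1: no, bcac/aacac meet in 1 with "cac" left. 1a->2: ok.
ab: 1b undefined. 1b->0: no, c/abc meet in 2. 1b->1: no, bb/b meet in 1. 1b->2: ok.
bc: 1c undefined. 1c->0: no, bcaac/abc meet in 2 with "c" left. 1c->1: no, bcac/abc meet in 2 with "c" left. 1c->2: ok.
cb: 2b undefined. 2b->0: ok.
cc: 2c undefined. 2c->0: no, c/aacac meet in 2. 2c->1: no, c/abca meet in 2. 2c->2: no, c/abc meet in 2. Open state 3: 2c->3.
aba: 2a undefined. 2a->0: no, c/ababa meet in 2. 2a->1: no, bcaac/abc meet in 3. 2a->2: no, bcac/abc meet in 3. 2a->3: no, bcaac/aacac meet in 3 with "ac" left. Open state 4: 2a->4.
cca: 3a undefined. 3a->0: no, c/aacac meet in 2. 3a->1: no, c/aacac meet in 2. 3a->2: no, c/abca meet in 2. 3a->3: no, cbccc/aacac meet in 3 with "c" left. 3a->4: no, bcac/aacac meet in 4 with "c" left. Open state 5: 3a->5.
abab: 4b undefined. 4b->0: ok.
baaa: 4a undefined. 4a->0: no, baaaa/b meet in 1. 4a->1: no, cbbcaa/b meet in 1. 4a->2: no, bcaac/abc meet in 3. 4a->3: no, baaaa/abca meet in 5. 4a->4: ok.
bbcb: 3b undefined. 3b->0: no, cb/bbcb meet in 0. 3b->1: ok.
bcac: 4c undefined. 4c->0: ok.
ccaa: 5a undefined. 5a->0: ok.
ccab: 5b undefined. 5b->0: no, ccaba/b meet in 1. 5b->1: ok.
aacac: 5c undefined. 5c->0: no, bcac/aacac meet in 0. 5c->1: ok.
cbccc: 3c undefined. 3c->0: ok.
All examples now run through 6 states with every (state, symbol) defined. Accept strings end in {0,2,4}, Reject strings end in {1,3,5}; accept={0,2,4}.

states=6 start=0 accept={0,2,4} delta: 0a->1 0b->1 0c->2 1a->2 1b->2 1c->2 2a->4 2b->0 2c->3 3a->5 3b->1 3c->0 4a->4 4b->0 4c->0 5a->0 5b->1 5c->1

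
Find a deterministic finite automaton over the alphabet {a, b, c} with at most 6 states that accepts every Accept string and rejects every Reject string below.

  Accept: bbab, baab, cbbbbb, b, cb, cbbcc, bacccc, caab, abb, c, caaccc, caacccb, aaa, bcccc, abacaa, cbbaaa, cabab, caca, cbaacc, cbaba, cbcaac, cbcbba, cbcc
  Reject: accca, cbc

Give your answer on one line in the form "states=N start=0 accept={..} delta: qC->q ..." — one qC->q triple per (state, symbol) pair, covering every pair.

Fold the examples into a partial DFA from state 0: repeatedly fix the first undefined (state, symbol) met by the shortest-then-alphabetical prefix, trying targets in increasing order and rejecting any under which an Accept and a Reject string meet in one state with the same remainder; add a state when all current targets are rejected. Accepting states are where Accept strings end.
a: 0a undefined. 0a->0: ok.
b: 0b undefined. 0b->0: ok.
c: 0c undefined. 0c->0: no, bbab/accca meet in 0. Open state 1: 0c->1.
ca: 1a undefined. 1a->0: ok.
cb: 1b undefined. 1b->0: no, c/cbc meet in 1. 1b->1: no, cbaacc/cbc meet in 1 with "c" left. Open state 2: 1b->2.
acc: 1c undefined. 1c->0: no, bbab/accca meet in 0. 1c->1: no, bbab/accca meet in 0. 1c->2: no, caaccc/cbc meet in 2 with "c" left. Open state 3: 1c->3.
cba: 2a undefined. 2a->0: ok.
cbb: 2b undefined. 2b->0: ok.
cbc: 2c undefined. 2c->0: no, bbab/cbc meet in 0. 2c->1: no, c/cbc meet in 1. 2c->2: no, cb/cbc meet in 2. 2c->3: no, cbbcc/cbc meet in 3. Open state 4: 2c->4.
accc: 3c undefined. 3c->0: no, bbab/accca meet in 0. 3c->1: no, bbab/accca meet in 0. 3c->2: no, bbab/accca meet in 0. 3c->3: ok.
cbca: 4a undefined. 4a->0: ok.
cbcb: 4b undefined. 4b->0: ok.
cbcc: 4c undefined. 4c->0: ok.
accca: 3a undefined. 3a->0: no, bbab/accca meet in 0. 3a->1: no, c/accca meet in 1. 3a->2: no, cb/accca meet in 2. 3a->3: no, cbbcc/accca meet in 3. 3a->4: ok.
caacccb: 3b undefined. 3b->0: ok.
All examples now run through 5 states with every (state, symbol) defined. Accept strings end in {0,1,2,3}, Reject strings end in {4}; accept={0,1,2,3}.

states=5 start=0 accept={0,1,2,3} delta: 0a->0 0b->0 0c->1 1a->0 1b->2 1c->3 2a->0 2b->0 2c->4 3a->4 3b->0 3c->3 4a->0 4b->0 4c->0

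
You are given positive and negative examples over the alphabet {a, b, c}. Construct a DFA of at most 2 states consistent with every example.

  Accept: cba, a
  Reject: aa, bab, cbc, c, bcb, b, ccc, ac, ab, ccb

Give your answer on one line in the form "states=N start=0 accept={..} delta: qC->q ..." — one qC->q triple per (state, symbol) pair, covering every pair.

states=2 start=0 accept={1} delta: 0a->1 0b->0 0c->0 1a->0 1b->0 1c->0

State merging on the prefix tree: take the shortest (then alphabetical) example prefix whose next move is undefined and point that move at state 0, else 1, else 2, ...; a target is out if some Accept/Reject pair would then sit in one state with the same input left (inseparable). If every existing state is out, open a new one.
a: 0a undefined. 0a->0: no, a/aa meet in 0. Open state 1: 0a->1.
b: 0b undefined. 0b->0: ok.
c: 0c undefined. 0c->0: ok.
aa: 1a undefined. 1a->0: ok.
ab: 1b undefined. 1b->0: ok.
ac: 1c undefined. 1c->0: ok.
All examples now run through 2 states with every (state, symbol) defined. Accept strings end in {1}, Reject strings end in {0}; accept={1}.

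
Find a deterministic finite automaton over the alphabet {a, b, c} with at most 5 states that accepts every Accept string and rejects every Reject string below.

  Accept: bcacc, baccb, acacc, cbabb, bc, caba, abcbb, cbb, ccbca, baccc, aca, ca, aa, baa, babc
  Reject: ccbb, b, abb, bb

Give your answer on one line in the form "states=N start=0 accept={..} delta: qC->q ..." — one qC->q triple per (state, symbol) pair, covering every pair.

states=4 start=0 accept={0,2,3} delta: 0a->0 0b->1 0c->2 1a->0 1b->1 1c->2 2a->0 2b->3 2c->3 3a->2 3b->0 3c->0

Grow the machine one transition at a time. Run the examples from 0; the earliest place one falls off (shortest prefix, ties alphabetical) gets sent to the lowest-numbered state that keeps every Accept/Reject pair distinguishable — a pair clashes when both reach the same state with identical unread suffix — and to a fresh state only if none does.
a: 0a undefined. 0a->0: ok.
b: 0b undefined. 0b->0: no, aa/b meet in 0. Open state 1: 0b->1.
c: 0c undefined. 0c->0: no, cbb/ccbb meet in 1 with "b" left. 0c->1: no, abcbb/ccbb meet in 1 with "cbb" left. Open state 2: 0c->2.
ba: 1a undefined. 1a->0: ok.
bb: 1b undefined. 1b->0: no, aa/abb meet in 0. 1b->1: ok.
bc: 1c undefined. 1c->0: no, abcbb/b meet in 1. 1c->1: no, bc/b meet in 1. 1c->2: ok.
ca: 2a undefined. 2a->0: ok.
cb: 2b undefined. 2b->0: no, cbabb/b meet in 1. 2b->1: no, cbabb/b meet in 1. 2b->2: no, cbabb/b meet in 1. Open state 3: 2b->3.
cc: 2c undefined. 2c->0: no, baccb/ccbb meet in 1. 2c->1: no, bcacc/ccbb meet in 1. 2c->2: no, abcbb/ccbb meet in 3 with "b" left. 2c->3: ok.
cba: 3a undefined. 3a->0: no, cbabb/b meet in 1. 3a->1: no, cbabb/b meet in 1. 3a->2: ok.
cbb: 3b undefined. 3b->0: ok.
baccc: 3c undefined. 3c->0: ok.
All examples now run through 4 states with every (state, symbol) defined. Accept strings end in {0,2,3}, Reject strings end in {1}; accept={0,2,3}.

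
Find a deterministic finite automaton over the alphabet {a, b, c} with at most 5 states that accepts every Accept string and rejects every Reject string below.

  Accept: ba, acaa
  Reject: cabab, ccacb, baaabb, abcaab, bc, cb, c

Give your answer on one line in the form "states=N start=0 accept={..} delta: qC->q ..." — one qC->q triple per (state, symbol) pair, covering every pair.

Fold the examples into a partial DFA from state 0: repeatedly fix the first undefined (state, symbol) met by the shortest-then-alphabetical prefix, trying targets in increasing order and rejecting any under which an Accept and a Reject string meet in one state with the same remainder; add a state when all current targets are rejected. Accepting states are where Accept strings end.
a: 0a undefined. 0a->0: ok.
b: 0b undefined. 0b->0: no, ba/baaabb meet in 0. Open state 1: 0b->1.
c: 0c undefined. 0c->0: no, acaa/c meet in 0. 0c->1: ok.
ba: 1a undefined. 1a->0: ok.
bc: 1c undefined. 1c->0: no, ba/bc meet in 0. 1c->1: ok.
cb: 1b undefined. 1b->0: no, ba/ccacb meet in 0. 1b->1: ok.
All examples now run through 2 states with every (state, symbol) defined. Accept strings end in {0}, Reject strings end in {1}; accept={0}.

states=2 start=0 accept={0} delta: 0a->0 0b->1 0c->1 1a->0 1b->1 1c->1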